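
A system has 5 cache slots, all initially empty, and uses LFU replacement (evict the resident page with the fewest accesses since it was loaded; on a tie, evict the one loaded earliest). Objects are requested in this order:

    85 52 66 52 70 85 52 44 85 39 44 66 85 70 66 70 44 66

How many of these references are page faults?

85 -> fault, frames {85}
52 -> fault, frames {85,52}
66 -> fault, frames {85,52,66}
52 -> hit
70 -> fault, frames {85,52,66,70}
85 -> hit
52 -> hit
44 -> fault, frames {85,52,66,70,44}
85 -> hit
39 -> fault, evict 66, frames {85,52,70,44,39}
44 -> hit
66 -> fault, evict 70, frames {85,52,44,39,66}
85 -> hit
70 -> fault, evict 39, frames {85,52,44,66,70}
66 -> hit
70 -> hit
44 -> hit
66 -> hit
Page faults: 8.

8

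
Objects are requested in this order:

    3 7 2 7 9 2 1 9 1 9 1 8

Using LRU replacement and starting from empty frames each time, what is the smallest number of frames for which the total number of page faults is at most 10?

f=1: 12 faults
f=2: 8 faults
f=3: 6 faults
f=4: 6 faults
f=5: 6 faults
f=6: 6 faults
Smallest f with faults ≤ 10 is 2.

2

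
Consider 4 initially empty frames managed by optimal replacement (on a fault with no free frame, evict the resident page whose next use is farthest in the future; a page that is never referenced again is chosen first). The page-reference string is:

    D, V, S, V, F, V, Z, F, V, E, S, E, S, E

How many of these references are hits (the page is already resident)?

8

D: miss, frames [D]
V: miss, frames [D, V]
S: miss, frames [D, V, S]
V: hit
F: miss, frames [D, V, S, F]
V: hit
Z: miss, evict D, frames [V, S, F, Z]
F: hit
V: hit
E: miss, evict Z, frames [V, S, F, E]
S: hit
E: hit
S: hit
E: hit
Hits: 8.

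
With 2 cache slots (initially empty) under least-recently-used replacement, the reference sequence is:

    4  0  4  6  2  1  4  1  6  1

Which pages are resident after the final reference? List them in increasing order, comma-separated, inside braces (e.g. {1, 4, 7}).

{1, 6}

4: miss, frames [4]
0: miss, frames [4, 0]
4: hit
6: miss, evict 0, frames [4, 6]
2: miss, evict 4, frames [6, 2]
1: miss, evict 6, frames [2, 1]
4: miss, evict 2, frames [1, 4]
1: hit
6: miss, evict 4, frames [1, 6]
1: hit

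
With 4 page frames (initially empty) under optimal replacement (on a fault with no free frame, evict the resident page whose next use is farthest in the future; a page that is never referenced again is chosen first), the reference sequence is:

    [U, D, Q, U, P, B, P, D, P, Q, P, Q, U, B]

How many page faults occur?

6

U → miss, frames [U]
D → miss, frames [U, D]
Q → miss, frames [U, D, Q]
U → hit
P → miss, frames [U, D, Q, P]
B → miss, evict U, frames [D, Q, P, B]
P → hit
D → hit
P → hit
Q → hit
P → hit
Q → hit
U → miss, evict P, frames [D, Q, B, U]
B → hit
Page faults: 6.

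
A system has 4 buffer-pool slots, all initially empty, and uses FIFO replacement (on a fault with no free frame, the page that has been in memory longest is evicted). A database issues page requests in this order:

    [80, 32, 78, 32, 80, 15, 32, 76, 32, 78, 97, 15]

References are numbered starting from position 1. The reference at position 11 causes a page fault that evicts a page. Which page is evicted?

32

pos 1: 80: miss, frames [80]
pos 2: 32: miss, frames [80, 32]
pos 3: 78: miss, frames [80, 32, 78]
pos 4: 32: hit
pos 5: 80: hit
pos 6: 15: miss, frames [80, 32, 78, 15]
pos 7: 32: hit
pos 8: 76: miss, evict 80, frames [32, 78, 15, 76]
pos 9: 32: hit
pos 10: 78: hit
pos 11: 97: miss, evict 32, frames [78, 15, 76, 97]
At position 11, page 32 is evicted.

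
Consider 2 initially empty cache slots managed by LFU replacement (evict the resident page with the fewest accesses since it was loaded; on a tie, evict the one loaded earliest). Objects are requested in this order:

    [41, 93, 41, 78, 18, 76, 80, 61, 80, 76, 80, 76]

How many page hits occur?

1

41 -> miss, frames [41]
93 -> miss, frames [41, 93]
41 -> hit
78 -> miss, evict 93, frames [41, 78]
18 -> miss, evict 78, frames [41, 18]
76 -> miss, evict 18, frames [41, 76]
80 -> miss, evict 76, frames [41, 80]
61 -> miss, evict 80, frames [41, 61]
80 -> miss, evict 61, frames [41, 80]
76 -> miss, evict 80, frames [41, 76]
80 -> miss, evict 76, frames [41, 80]
76 -> miss, evict 80, frames [41, 76]
Hits: 1.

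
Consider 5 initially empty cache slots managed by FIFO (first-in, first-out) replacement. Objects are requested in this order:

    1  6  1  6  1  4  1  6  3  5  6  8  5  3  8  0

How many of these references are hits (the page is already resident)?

9

1: fault, frames {1}
6: fault, frames {1,6}
1: hit
6: hit
1: hit
4: fault, frames {1,6,4}
1: hit
6: hit
3: fault, frames {1,6,4,3}
5: fault, frames {1,6,4,3,5}
6: hit
8: fault, evict 1, frames {6,4,3,5,8}
5: hit
3: hit
8: hit
0: fault, evict 6, frames {4,3,5,8,0}
Hits: 9.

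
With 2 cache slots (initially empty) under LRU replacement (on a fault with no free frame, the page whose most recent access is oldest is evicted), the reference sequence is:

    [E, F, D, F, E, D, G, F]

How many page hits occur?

1

E: miss, frames (E)
F: miss, frames (E F)
D: miss, evict E, frames (F D)
F: hit
E: miss, evict D, frames (F E)
D: miss, evict F, frames (E D)
G: miss, evict E, frames (D G)
F: miss, evict D, frames (G F)
Hits: 1.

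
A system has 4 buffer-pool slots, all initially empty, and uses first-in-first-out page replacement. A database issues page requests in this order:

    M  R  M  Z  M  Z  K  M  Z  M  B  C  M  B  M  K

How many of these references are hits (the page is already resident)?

M → fault, frames {M}
R → fault, frames {M,R}
M → hit
Z → fault, frames {M,R,Z}
M → hit
Z → hit
K → fault, frames {M,R,Z,K}
M → hit
Z → hit
M → hit
B → fault, evict M, frames {R,Z,K,B}
C → fault, evict R, frames {Z,K,B,C}
M → fault, evict Z, frames {K,B,C,M}
B → hit
M → hit
K → hit
Hits: 9.

9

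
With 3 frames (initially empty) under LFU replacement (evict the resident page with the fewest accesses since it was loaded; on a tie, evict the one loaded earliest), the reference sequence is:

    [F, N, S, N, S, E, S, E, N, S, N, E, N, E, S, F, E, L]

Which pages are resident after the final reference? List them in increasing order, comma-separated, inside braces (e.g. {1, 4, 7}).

{L, N, S}

F: fault, frames {F}
N: fault, frames {F,N}
S: fault, frames {F,N,S}
N: hit
S: hit
E: fault, evict F, frames {N,S,E}
S: hit
E: hit
N: hit
S: hit
N: hit
E: hit
N: hit
E: hit
S: hit
F: fault, evict E, frames {N,S,F}
E: fault, evict F, frames {N,S,E}
L: fault, evict E, frames {N,S,L}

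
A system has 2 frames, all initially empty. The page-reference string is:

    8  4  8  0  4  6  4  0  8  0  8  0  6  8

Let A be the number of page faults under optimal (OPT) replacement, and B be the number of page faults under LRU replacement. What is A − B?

Under OPT: F F . F . F . F F . . . F . → 7 faults.
Under LRU: F F . F F F . F F . . . F F → 9 faults.
A − B = 7 − 9 = -2.

-2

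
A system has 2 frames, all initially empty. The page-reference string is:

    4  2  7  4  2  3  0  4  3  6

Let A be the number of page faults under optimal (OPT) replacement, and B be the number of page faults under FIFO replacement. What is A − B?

-2

Under OPT: F F F . F F F . F F → 8 faults.
Under FIFO: F F F F F F F F F F → 10 faults.
A − B = 8 − 10 = -2.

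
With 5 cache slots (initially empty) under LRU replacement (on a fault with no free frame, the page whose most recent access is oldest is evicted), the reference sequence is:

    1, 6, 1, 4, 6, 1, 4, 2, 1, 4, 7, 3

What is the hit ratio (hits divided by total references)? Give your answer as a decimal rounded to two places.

0.50

1 -> fault, frames (1)
6 -> fault, frames (1 6)
1 -> hit
4 -> fault, frames (6 1 4)
6 -> hit
1 -> hit
4 -> hit
2 -> fault, frames (6 1 4 2)
1 -> hit
4 -> hit
7 -> fault, frames (6 2 1 4 7)
3 -> fault, evict 6, frames (2 1 4 7 3)
Hits: 6 of 12 references → 6/12 = 0.5000.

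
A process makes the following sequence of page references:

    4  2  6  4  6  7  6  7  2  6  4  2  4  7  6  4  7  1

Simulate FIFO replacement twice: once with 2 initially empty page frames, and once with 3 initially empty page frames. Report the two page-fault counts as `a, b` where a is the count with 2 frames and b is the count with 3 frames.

2 frames: F F F F . F F . F . F . . F F F F F → 13 faults.
3 frames: F F F . . F . . . . F F . . F . F F → 9 faults.
9 < 13: adding a frame reduced faults, as is typical.

13, 9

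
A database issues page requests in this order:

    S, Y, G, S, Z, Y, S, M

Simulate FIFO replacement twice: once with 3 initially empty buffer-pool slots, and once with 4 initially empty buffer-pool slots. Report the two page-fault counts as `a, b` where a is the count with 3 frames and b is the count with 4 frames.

6, 5

3 frames: F F F . F . F F → 6 faults.
4 frames: F F F . F . . F → 5 faults.
5 < 6: adding a frame reduced faults, as is typical.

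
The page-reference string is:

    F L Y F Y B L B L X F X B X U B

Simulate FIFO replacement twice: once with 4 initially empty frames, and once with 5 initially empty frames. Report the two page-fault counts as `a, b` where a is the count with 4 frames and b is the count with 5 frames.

4 frames: F F F . . F . . . F F . . . F . → 7 faults.
5 frames: F F F . . F . . . F . . . . F . → 6 faults.
6 < 7: adding a frame reduced faults, as is typical.

7, 6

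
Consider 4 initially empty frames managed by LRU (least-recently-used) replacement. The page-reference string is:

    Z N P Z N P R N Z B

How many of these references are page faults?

5

Z: miss, frames [Z]
N: miss, frames [Z, N]
P: miss, frames [Z, N, P]
Z: hit
N: hit
P: hit
R: miss, frames [Z, N, P, R]
N: hit
Z: hit
B: miss, evict P, frames [R, N, Z, B]
Page faults: 5.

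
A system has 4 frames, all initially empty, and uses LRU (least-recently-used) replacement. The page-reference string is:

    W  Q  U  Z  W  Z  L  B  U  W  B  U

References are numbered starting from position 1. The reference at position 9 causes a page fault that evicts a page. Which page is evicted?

W

pos 1: W: miss, frames {W}
pos 2: Q: miss, frames {W,Q}
pos 3: U: miss, frames {W,Q,U}
pos 4: Z: miss, frames {W,Q,U,Z}
pos 5: W: hit
pos 6: Z: hit
pos 7: L: miss, evict Q, frames {U,W,Z,L}
pos 8: B: miss, evict U, frames {W,Z,L,B}
pos 9: U: miss, evict W, frames {Z,L,B,U}
At position 9, page W is evicted.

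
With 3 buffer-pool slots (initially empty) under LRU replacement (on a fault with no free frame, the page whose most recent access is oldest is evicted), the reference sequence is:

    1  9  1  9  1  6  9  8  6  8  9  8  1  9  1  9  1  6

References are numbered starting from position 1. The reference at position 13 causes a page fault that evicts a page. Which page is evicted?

6

pos 1: 1 -> fault, frames [1]
pos 2: 9 -> fault, frames [1, 9]
pos 3: 1 -> hit
pos 4: 9 -> hit
pos 5: 1 -> hit
pos 6: 6 -> fault, frames [9, 1, 6]
pos 7: 9 -> hit
pos 8: 8 -> fault, evict 1, frames [6, 9, 8]
pos 9: 6 -> hit
pos 10: 8 -> hit
pos 11: 9 -> hit
pos 12: 8 -> hit
pos 13: 1 -> fault, evict 6, frames [9, 8, 1]
At position 13, page 6 is evicted.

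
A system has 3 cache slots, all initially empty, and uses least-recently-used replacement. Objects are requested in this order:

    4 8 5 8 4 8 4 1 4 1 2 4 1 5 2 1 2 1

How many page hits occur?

4 -> fault, frames [4]
8 -> fault, frames [4, 8]
5 -> fault, frames [4, 8, 5]
8 -> hit
4 -> hit
8 -> hit
4 -> hit
1 -> fault, evict 5, frames [8, 4, 1]
4 -> hit
1 -> hit
2 -> fault, evict 8, frames [4, 1, 2]
4 -> hit
1 -> hit
5 -> fault, evict 2, frames [4, 1, 5]
2 -> fault, evict 4, frames [1, 5, 2]
1 -> hit
2 -> hit
1 -> hit
Hits: 11.

11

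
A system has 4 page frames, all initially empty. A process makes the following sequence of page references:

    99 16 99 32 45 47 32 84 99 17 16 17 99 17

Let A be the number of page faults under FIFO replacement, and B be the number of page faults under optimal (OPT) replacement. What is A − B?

2

Under FIFO: F F . F F F . F F F F . . . → 9 faults.
Under OPT: F F . F F F . F . F . . . . → 7 faults.
A − B = 9 − 7 = 2.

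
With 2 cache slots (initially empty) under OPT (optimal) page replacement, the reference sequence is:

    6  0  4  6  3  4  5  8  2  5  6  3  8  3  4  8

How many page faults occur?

6 -> miss, frames (6)
0 -> miss, frames (6 0)
4 -> miss, evict 0, frames (6 4)
6 -> hit
3 -> miss, evict 6, frames (4 3)
4 -> hit
5 -> miss, evict 4, frames (3 5)
8 -> miss, evict 3, frames (5 8)
2 -> miss, evict 8, frames (5 2)
5 -> hit
6 -> miss, evict 2, frames (5 6)
3 -> miss, evict 6, frames (5 3)
8 -> miss, evict 5, frames (3 8)
3 -> hit
4 -> miss, evict 3, frames (8 4)
8 -> hit
Page faults: 11.

11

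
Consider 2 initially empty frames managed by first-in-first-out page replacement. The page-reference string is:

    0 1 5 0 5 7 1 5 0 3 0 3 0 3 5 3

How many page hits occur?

0: fault, frames {0}
1: fault, frames {0,1}
5: fault, evict 0, frames {1,5}
0: fault, evict 1, frames {5,0}
5: hit
7: fault, evict 5, frames {0,7}
1: fault, evict 0, frames {7,1}
5: fault, evict 7, frames {1,5}
0: fault, evict 1, frames {5,0}
3: fault, evict 5, frames {0,3}
0: hit
3: hit
0: hit
3: hit
5: fault, evict 0, frames {3,5}
3: hit
Hits: 6.

6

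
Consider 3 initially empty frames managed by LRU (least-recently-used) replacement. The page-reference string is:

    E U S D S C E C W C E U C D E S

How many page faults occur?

E -> miss, frames (E)
U -> miss, frames (E U)
S -> miss, frames (E U S)
D -> miss, evict E, frames (U S D)
S -> hit
C -> miss, evict U, frames (D S C)
E -> miss, evict D, frames (S C E)
C -> hit
W -> miss, evict S, frames (E C W)
C -> hit
E -> hit
U -> miss, evict W, frames (C E U)
C -> hit
D -> miss, evict E, frames (U C D)
E -> miss, evict U, frames (C D E)
S -> miss, evict C, frames (D E S)
Page faults: 11.

11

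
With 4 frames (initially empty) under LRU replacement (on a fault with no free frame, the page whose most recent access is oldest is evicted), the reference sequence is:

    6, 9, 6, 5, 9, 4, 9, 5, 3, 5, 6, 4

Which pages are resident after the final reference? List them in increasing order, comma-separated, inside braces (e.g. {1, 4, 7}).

{3, 4, 5, 6}

6 -> miss, frames (6)
9 -> miss, frames (6 9)
6 -> hit
5 -> miss, frames (9 6 5)
9 -> hit
4 -> miss, frames (6 5 9 4)
9 -> hit
5 -> hit
3 -> miss, evict 6, frames (4 9 5 3)
5 -> hit
6 -> miss, evict 4, frames (9 3 5 6)
4 -> miss, evict 9, frames (3 5 6 4)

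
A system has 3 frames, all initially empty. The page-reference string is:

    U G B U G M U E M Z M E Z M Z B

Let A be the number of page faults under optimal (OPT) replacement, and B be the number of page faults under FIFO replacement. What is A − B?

Under OPT: F F F . . F . F . F . . . . . F → 7 faults.
Under FIFO: F F F . . F F F . F F . . . . F → 9 faults.
A − B = 7 − 9 = -2.

-2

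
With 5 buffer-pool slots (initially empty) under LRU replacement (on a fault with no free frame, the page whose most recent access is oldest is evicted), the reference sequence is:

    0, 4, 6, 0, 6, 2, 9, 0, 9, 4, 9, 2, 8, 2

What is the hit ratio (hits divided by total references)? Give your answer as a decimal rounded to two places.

0 -> miss, frames {0}
4 -> miss, frames {0,4}
6 -> miss, frames {0,4,6}
0 -> hit
6 -> hit
2 -> miss, frames {4,0,6,2}
9 -> miss, frames {4,0,6,2,9}
0 -> hit
9 -> hit
4 -> hit
9 -> hit
2 -> hit
8 -> miss, evict 6, frames {0,4,9,2,8}
2 -> hit
Hits: 8 of 14 references → 8/14 = 0.5714.

0.57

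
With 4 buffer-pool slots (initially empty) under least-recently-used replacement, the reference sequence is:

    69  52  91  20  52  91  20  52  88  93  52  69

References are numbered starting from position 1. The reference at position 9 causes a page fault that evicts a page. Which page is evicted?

pos 1: 69: fault, frames [69]
pos 2: 52: fault, frames [69, 52]
pos 3: 91: fault, frames [69, 52, 91]
pos 4: 20: fault, frames [69, 52, 91, 20]
pos 5: 52: hit
pos 6: 91: hit
pos 7: 20: hit
pos 8: 52: hit
pos 9: 88: fault, evict 69, frames [91, 20, 52, 88]
At position 9, page 69 is evicted.

69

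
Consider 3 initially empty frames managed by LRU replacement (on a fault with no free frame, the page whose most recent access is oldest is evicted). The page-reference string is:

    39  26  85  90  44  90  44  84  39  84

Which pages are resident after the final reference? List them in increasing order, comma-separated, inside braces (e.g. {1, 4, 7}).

{39, 44, 84}

39 → fault, frames (39)
26 → fault, frames (39 26)
85 → fault, frames (39 26 85)
90 → fault, evict 39, frames (26 85 90)
44 → fault, evict 26, frames (85 90 44)
90 → hit
44 → hit
84 → fault, evict 85, frames (90 44 84)
39 → fault, evict 90, frames (44 84 39)
84 → hit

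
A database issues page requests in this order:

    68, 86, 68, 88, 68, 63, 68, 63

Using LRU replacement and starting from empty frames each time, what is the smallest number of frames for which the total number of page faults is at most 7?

f=1: 8 faults
f=2: 4 faults
f=3: 4 faults
f=4: 4 faults
Smallest f with faults ≤ 7 is 2.

2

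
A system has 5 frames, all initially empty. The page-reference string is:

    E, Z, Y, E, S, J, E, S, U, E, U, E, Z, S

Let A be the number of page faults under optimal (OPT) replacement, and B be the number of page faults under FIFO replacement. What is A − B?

Under OPT: F F F . F F . . F . . . . . → 6 faults.
Under FIFO: F F F . F F . . F F . . F . → 8 faults.
A − B = 6 − 8 = -2.

-2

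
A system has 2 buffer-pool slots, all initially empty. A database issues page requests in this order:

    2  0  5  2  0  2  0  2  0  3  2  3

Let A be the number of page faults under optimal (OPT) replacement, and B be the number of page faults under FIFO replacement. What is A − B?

Under OPT: F F F . F . . . . F . . → 5 faults.
Under FIFO: F F F F F . . . . F F . → 7 faults.
A − B = 5 − 7 = -2.

-2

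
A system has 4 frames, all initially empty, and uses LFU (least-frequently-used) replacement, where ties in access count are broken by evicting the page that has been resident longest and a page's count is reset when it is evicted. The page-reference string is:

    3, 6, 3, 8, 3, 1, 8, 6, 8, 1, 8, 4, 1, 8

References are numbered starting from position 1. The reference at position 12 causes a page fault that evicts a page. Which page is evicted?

pos 1: 3: miss, frames [3]
pos 2: 6: miss, frames [3, 6]
pos 3: 3: hit
pos 4: 8: miss, frames [3, 6, 8]
pos 5: 3: hit
pos 6: 1: miss, frames [3, 6, 8, 1]
pos 7: 8: hit
pos 8: 6: hit
pos 9: 8: hit
pos 10: 1: hit
pos 11: 8: hit
pos 12: 4: miss, evict 6, frames [3, 8, 1, 4]
At position 12, page 6 is evicted.

6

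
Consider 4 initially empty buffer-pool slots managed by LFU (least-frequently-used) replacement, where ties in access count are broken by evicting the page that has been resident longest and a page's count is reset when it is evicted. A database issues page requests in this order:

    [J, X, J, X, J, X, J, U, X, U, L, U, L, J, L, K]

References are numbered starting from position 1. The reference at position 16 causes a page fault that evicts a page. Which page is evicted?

pos 1: J -> miss, frames {J}
pos 2: X -> miss, frames {J,X}
pos 3: J -> hit
pos 4: X -> hit
pos 5: J -> hit
pos 6: X -> hit
pos 7: J -> hit
pos 8: U -> miss, frames {J,X,U}
pos 9: X -> hit
pos 10: U -> hit
pos 11: L -> miss, frames {J,X,U,L}
pos 12: U -> hit
pos 13: L -> hit
pos 14: J -> hit
pos 15: L -> hit
pos 16: K -> miss, evict U, frames {J,X,L,K}
At position 16, page U is evicted.

U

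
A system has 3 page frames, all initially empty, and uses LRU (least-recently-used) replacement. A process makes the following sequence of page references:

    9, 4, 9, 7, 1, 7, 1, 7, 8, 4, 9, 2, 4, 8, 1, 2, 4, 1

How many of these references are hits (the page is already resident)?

9 -> fault, frames [9]
4 -> fault, frames [9, 4]
9 -> hit
7 -> fault, frames [4, 9, 7]
1 -> fault, evict 4, frames [9, 7, 1]
7 -> hit
1 -> hit
7 -> hit
8 -> fault, evict 9, frames [1, 7, 8]
4 -> fault, evict 1, frames [7, 8, 4]
9 -> fault, evict 7, frames [8, 4, 9]
2 -> fault, evict 8, frames [4, 9, 2]
4 -> hit
8 -> fault, evict 9, frames [2, 4, 8]
1 -> fault, evict 2, frames [4, 8, 1]
2 -> fault, evict 4, frames [8, 1, 2]
4 -> fault, evict 8, frames [1, 2, 4]
1 -> hit
Hits: 6.

6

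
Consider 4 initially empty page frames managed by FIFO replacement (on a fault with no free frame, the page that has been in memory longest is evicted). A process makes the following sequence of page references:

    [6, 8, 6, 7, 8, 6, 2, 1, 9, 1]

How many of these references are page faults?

6 → fault, frames (6)
8 → fault, frames (6 8)
6 → hit
7 → fault, frames (6 8 7)
8 → hit
6 → hit
2 → fault, frames (6 8 7 2)
1 → fault, evict 6, frames (8 7 2 1)
9 → fault, evict 8, frames (7 2 1 9)
1 → hit
Page faults: 6.

6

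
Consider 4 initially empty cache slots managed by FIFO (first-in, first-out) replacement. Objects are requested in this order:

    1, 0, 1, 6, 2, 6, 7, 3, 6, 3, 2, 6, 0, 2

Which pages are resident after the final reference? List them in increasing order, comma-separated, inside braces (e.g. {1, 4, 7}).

{0, 2, 3, 7}

1 → miss, frames [1]
0 → miss, frames [1, 0]
1 → hit
6 → miss, frames [1, 0, 6]
2 → miss, frames [1, 0, 6, 2]
6 → hit
7 → miss, evict 1, frames [0, 6, 2, 7]
3 → miss, evict 0, frames [6, 2, 7, 3]
6 → hit
3 → hit
2 → hit
6 → hit
0 → miss, evict 6, frames [2, 7, 3, 0]
2 → hit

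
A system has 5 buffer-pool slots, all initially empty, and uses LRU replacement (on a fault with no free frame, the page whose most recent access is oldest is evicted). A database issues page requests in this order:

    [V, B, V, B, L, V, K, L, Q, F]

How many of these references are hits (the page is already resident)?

V → fault, frames {V}
B → fault, frames {V,B}
V → hit
B → hit
L → fault, frames {V,B,L}
V → hit
K → fault, frames {B,L,V,K}
L → hit
Q → fault, frames {B,V,K,L,Q}
F → fault, evict B, frames {V,K,L,Q,F}
Hits: 4.

4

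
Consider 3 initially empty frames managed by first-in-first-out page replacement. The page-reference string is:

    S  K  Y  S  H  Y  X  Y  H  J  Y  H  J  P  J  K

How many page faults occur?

11

S → fault, frames {S}
K → fault, frames {S,K}
Y → fault, frames {S,K,Y}
S → hit
H → fault, evict S, frames {K,Y,H}
Y → hit
X → fault, evict K, frames {Y,H,X}
Y → hit
H → hit
J → fault, evict Y, frames {H,X,J}
Y → fault, evict H, frames {X,J,Y}
H → fault, evict X, frames {J,Y,H}
J → hit
P → fault, evict J, frames {Y,H,P}
J → fault, evict Y, frames {H,P,J}
K → fault, evict H, frames {P,J,K}
Page faults: 11.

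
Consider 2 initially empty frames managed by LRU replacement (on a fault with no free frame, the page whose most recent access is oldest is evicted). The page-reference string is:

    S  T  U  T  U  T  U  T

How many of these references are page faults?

3

S: fault, frames [S]
T: fault, frames [S, T]
U: fault, evict S, frames [T, U]
T: hit
U: hit
T: hit
U: hit
T: hit
Page faults: 3.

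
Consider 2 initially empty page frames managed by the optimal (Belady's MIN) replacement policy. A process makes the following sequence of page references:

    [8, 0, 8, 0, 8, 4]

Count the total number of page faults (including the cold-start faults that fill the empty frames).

8 -> fault, frames [8]
0 -> fault, frames [8, 0]
8 -> hit
0 -> hit
8 -> hit
4 -> fault, evict 0, frames [8, 4]
Page faults: 3.

3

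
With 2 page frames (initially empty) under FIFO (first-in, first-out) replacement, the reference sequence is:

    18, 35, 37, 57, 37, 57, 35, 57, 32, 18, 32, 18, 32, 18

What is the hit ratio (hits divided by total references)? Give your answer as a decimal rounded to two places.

18 -> fault, frames (18)
35 -> fault, frames (18 35)
37 -> fault, evict 18, frames (35 37)
57 -> fault, evict 35, frames (37 57)
37 -> hit
57 -> hit
35 -> fault, evict 37, frames (57 35)
57 -> hit
32 -> fault, evict 57, frames (35 32)
18 -> fault, evict 35, frames (32 18)
32 -> hit
18 -> hit
32 -> hit
18 -> hit
Hits: 7 of 14 references → 7/14 = 0.5000.

0.50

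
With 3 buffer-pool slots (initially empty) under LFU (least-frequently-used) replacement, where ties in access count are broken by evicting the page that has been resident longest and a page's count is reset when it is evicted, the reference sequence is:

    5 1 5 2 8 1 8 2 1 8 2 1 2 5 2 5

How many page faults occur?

5 -> fault, frames (5)
1 -> fault, frames (5 1)
5 -> hit
2 -> fault, frames (5 1 2)
8 -> fault, evict 1, frames (5 2 8)
1 -> fault, evict 2, frames (5 8 1)
8 -> hit
2 -> fault, evict 1, frames (5 8 2)
1 -> fault, evict 2, frames (5 8 1)
8 -> hit
2 -> fault, evict 1, frames (5 8 2)
1 -> fault, evict 2, frames (5 8 1)
2 -> fault, evict 1, frames (5 8 2)
5 -> hit
2 -> hit
5 -> hit
Page faults: 10.

10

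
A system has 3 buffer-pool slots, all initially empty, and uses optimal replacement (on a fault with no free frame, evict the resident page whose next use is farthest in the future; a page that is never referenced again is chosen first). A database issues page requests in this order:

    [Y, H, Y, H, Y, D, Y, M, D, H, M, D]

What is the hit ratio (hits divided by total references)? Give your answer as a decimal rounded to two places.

0.67

Y → miss, frames (Y)
H → miss, frames (Y H)
Y → hit
H → hit
Y → hit
D → miss, frames (Y H D)
Y → hit
M → miss, evict Y, frames (H D M)
D → hit
H → hit
M → hit
D → hit
Hits: 8 of 12 references → 8/12 = 0.6667.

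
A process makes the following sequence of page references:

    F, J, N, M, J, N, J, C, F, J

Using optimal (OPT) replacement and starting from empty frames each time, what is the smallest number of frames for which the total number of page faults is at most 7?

f=1: 10 faults
f=2: 7 faults
f=3: 6 faults
f=4: 5 faults
f=5: 5 faults
Smallest f with faults ≤ 7 is 2.

2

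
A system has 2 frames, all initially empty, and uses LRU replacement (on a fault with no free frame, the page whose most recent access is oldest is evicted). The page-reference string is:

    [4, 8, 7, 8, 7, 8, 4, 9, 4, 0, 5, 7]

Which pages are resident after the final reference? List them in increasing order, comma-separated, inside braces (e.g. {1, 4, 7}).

{5, 7}

4 → miss, frames (4)
8 → miss, frames (4 8)
7 → miss, evict 4, frames (8 7)
8 → hit
7 → hit
8 → hit
4 → miss, evict 7, frames (8 4)
9 → miss, evict 8, frames (4 9)
4 → hit
0 → miss, evict 9, frames (4 0)
5 → miss, evict 4, frames (0 5)
7 → miss, evict 0, frames (5 7)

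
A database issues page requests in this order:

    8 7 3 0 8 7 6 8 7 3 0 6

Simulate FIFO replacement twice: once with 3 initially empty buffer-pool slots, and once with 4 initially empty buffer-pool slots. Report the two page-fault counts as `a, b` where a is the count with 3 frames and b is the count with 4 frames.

9, 10

3 frames: F F F F F F F . . F F . → 9 faults.
4 frames: F F F F . . F F F F F F → 10 faults.
10 > 9: adding a frame increased faults — Belady's anomaly.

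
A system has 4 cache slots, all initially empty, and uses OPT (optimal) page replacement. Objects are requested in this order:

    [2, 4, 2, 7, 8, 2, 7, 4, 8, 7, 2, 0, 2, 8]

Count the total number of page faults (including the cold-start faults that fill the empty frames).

5

2 -> fault, frames (2)
4 -> fault, frames (2 4)
2 -> hit
7 -> fault, frames (2 4 7)
8 -> fault, frames (2 4 7 8)
2 -> hit
7 -> hit
4 -> hit
8 -> hit
7 -> hit
2 -> hit
0 -> fault, evict 7, frames (2 4 8 0)
2 -> hit
8 -> hit
Page faults: 5.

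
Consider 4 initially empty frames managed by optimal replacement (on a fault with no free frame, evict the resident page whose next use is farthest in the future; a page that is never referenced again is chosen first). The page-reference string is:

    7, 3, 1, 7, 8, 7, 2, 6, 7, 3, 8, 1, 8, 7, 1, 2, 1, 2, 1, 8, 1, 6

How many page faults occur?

8

7: fault, frames (7)
3: fault, frames (7 3)
1: fault, frames (7 3 1)
7: hit
8: fault, frames (7 3 1 8)
7: hit
2: fault, evict 1, frames (7 3 8 2)
6: fault, evict 2, frames (7 3 8 6)
7: hit
3: hit
8: hit
1: fault, evict 3, frames (7 8 6 1)
8: hit
7: hit
1: hit
2: fault, evict 7, frames (8 6 1 2)
1: hit
2: hit
1: hit
8: hit
1: hit
6: hit
Page faults: 8.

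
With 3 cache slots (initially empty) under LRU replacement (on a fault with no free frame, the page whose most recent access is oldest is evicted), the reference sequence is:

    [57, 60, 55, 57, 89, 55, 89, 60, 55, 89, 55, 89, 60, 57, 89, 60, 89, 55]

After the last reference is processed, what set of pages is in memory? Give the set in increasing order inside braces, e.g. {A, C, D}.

{55, 60, 89}

57 -> miss, frames {57}
60 -> miss, frames {57,60}
55 -> miss, frames {57,60,55}
57 -> hit
89 -> miss, evict 60, frames {55,57,89}
55 -> hit
89 -> hit
60 -> miss, evict 57, frames {55,89,60}
55 -> hit
89 -> hit
55 -> hit
89 -> hit
60 -> hit
57 -> miss, evict 55, frames {89,60,57}
89 -> hit
60 -> hit
89 -> hit
55 -> miss, evict 57, frames {60,89,55}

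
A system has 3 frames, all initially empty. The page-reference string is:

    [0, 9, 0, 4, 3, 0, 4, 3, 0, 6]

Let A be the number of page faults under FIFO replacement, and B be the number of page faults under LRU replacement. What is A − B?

1

Under FIFO: F F . F F F . . . F → 6 faults.
Under LRU: F F . F F . . . . F → 5 faults.
A − B = 6 − 5 = 1.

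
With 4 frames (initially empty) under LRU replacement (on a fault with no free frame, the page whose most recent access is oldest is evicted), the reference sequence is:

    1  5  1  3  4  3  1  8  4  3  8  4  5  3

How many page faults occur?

6

1 -> fault, frames {1}
5 -> fault, frames {1,5}
1 -> hit
3 -> fault, frames {5,1,3}
4 -> fault, frames {5,1,3,4}
3 -> hit
1 -> hit
8 -> fault, evict 5, frames {4,3,1,8}
4 -> hit
3 -> hit
8 -> hit
4 -> hit
5 -> fault, evict 1, frames {3,8,4,5}
3 -> hit
Page faults: 6.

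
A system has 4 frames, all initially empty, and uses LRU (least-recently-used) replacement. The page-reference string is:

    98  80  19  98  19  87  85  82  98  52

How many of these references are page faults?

8

98: miss, frames {98}
80: miss, frames {98,80}
19: miss, frames {98,80,19}
98: hit
19: hit
87: miss, frames {80,98,19,87}
85: miss, evict 80, frames {98,19,87,85}
82: miss, evict 98, frames {19,87,85,82}
98: miss, evict 19, frames {87,85,82,98}
52: miss, evict 87, frames {85,82,98,52}
Page faults: 8.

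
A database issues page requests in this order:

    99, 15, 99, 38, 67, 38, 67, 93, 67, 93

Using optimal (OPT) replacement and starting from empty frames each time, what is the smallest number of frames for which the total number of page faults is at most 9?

2

f=1: 10 faults
f=2: 5 faults
f=3: 5 faults
f=4: 5 faults
f=5: 5 faults
Smallest f with faults ≤ 9 is 2.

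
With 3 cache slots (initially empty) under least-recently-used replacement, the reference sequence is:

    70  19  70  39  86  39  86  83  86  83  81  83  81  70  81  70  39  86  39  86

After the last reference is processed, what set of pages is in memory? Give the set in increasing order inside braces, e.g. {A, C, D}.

{39, 70, 86}

70 -> miss, frames [70]
19 -> miss, frames [70, 19]
70 -> hit
39 -> miss, frames [19, 70, 39]
86 -> miss, evict 19, frames [70, 39, 86]
39 -> hit
86 -> hit
83 -> miss, evict 70, frames [39, 86, 83]
86 -> hit
83 -> hit
81 -> miss, evict 39, frames [86, 83, 81]
83 -> hit
81 -> hit
70 -> miss, evict 86, frames [83, 81, 70]
81 -> hit
70 -> hit
39 -> miss, evict 83, frames [81, 70, 39]
86 -> miss, evict 81, frames [70, 39, 86]
39 -> hit
86 -> hit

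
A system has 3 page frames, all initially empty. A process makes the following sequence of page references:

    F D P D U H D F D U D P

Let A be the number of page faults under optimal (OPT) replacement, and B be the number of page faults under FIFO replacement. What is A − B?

-2

Under OPT: F F F . F F . . . F . F → 7 faults.
Under FIFO: F F F . F F F F . F . F → 9 faults.
A − B = 7 − 9 = -2.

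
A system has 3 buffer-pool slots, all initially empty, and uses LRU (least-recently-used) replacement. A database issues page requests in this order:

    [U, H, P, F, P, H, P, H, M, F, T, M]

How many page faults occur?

7

U -> miss, frames {U}
H -> miss, frames {U,H}
P -> miss, frames {U,H,P}
F -> miss, evict U, frames {H,P,F}
P -> hit
H -> hit
P -> hit
H -> hit
M -> miss, evict F, frames {P,H,M}
F -> miss, evict P, frames {H,M,F}
T -> miss, evict H, frames {M,F,T}
M -> hit
Page faults: 7.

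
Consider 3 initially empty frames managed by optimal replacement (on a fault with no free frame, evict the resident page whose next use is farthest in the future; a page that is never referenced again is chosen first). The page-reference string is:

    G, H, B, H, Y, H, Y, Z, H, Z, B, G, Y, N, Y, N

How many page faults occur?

8

G → fault, frames [G]
H → fault, frames [G, H]
B → fault, frames [G, H, B]
H → hit
Y → fault, evict G, frames [H, B, Y]
H → hit
Y → hit
Z → fault, evict Y, frames [H, B, Z]
H → hit
Z → hit
B → hit
G → fault, evict Z, frames [H, B, G]
Y → fault, evict G, frames [H, B, Y]
N → fault, evict B, frames [H, Y, N]
Y → hit
N → hit
Page faults: 8.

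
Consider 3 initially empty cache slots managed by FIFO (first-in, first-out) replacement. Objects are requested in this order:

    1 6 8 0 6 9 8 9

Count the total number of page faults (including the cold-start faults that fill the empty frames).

1 → miss, frames [1]
6 → miss, frames [1, 6]
8 → miss, frames [1, 6, 8]
0 → miss, evict 1, frames [6, 8, 0]
6 → hit
9 → miss, evict 6, frames [8, 0, 9]
8 → hit
9 → hit
Page faults: 5.

5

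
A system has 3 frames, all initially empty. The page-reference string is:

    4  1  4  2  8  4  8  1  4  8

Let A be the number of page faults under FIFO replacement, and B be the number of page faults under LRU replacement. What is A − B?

Under FIFO: F F . F F F . F . . → 6 faults.
Under LRU: F F . F F . . F . . → 5 faults.
A − B = 6 − 5 = 1.

1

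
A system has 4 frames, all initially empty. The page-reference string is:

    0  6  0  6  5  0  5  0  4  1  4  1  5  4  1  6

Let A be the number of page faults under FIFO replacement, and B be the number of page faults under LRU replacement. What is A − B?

-1

Under FIFO: F F . . F . . . F F . . . . . . → 5 faults.
Under LRU: F F . . F . . . F F . . . . . F → 6 faults.
A − B = 5 − 6 = -1.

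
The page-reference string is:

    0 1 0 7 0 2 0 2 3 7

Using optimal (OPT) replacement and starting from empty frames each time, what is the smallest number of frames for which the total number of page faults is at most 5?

f=1: 10 faults
f=2: 6 faults
f=3: 5 faults
f=4: 5 faults
f=5: 5 faults
Smallest f with faults ≤ 5 is 3.

3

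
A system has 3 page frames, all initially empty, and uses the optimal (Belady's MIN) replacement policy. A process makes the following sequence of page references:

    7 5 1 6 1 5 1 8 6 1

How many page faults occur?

5

7 -> miss, frames [7]
5 -> miss, frames [7, 5]
1 -> miss, frames [7, 5, 1]
6 -> miss, evict 7, frames [5, 1, 6]
1 -> hit
5 -> hit
1 -> hit
8 -> miss, evict 5, frames [1, 6, 8]
6 -> hit
1 -> hit
Page faults: 5.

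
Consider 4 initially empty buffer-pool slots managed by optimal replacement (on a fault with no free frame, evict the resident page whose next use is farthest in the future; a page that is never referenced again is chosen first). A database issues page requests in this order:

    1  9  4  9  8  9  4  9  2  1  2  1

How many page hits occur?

7

1 → fault, frames [1]
9 → fault, frames [1, 9]
4 → fault, frames [1, 9, 4]
9 → hit
8 → fault, frames [1, 9, 4, 8]
9 → hit
4 → hit
9 → hit
2 → fault, evict 8, frames [1, 9, 4, 2]
1 → hit
2 → hit
1 → hit
Hits: 7.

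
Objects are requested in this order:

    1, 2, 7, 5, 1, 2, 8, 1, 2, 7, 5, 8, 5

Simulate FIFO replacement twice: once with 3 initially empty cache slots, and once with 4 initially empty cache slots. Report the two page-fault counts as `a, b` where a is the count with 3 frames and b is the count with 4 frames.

9, 10

3 frames: F F F F F F F . . F F . . → 9 faults.
4 frames: F F F F . . F F F F F F . → 10 faults.
10 > 9: adding a frame increased faults — Belady's anomaly.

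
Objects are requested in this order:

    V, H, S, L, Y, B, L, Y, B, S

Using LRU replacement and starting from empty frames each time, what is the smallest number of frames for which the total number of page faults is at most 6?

4

f=1: 10 faults
f=2: 10 faults
f=3: 7 faults
f=4: 6 faults
f=5: 6 faults
f=6: 6 faults
Smallest f with faults ≤ 6 is 4.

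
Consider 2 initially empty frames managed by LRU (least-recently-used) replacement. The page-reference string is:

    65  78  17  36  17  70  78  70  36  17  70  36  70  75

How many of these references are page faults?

65 → fault, frames (65)
78 → fault, frames (65 78)
17 → fault, evict 65, frames (78 17)
36 → fault, evict 78, frames (17 36)
17 → hit
70 → fault, evict 36, frames (17 70)
78 → fault, evict 17, frames (70 78)
70 → hit
36 → fault, evict 78, frames (70 36)
17 → fault, evict 70, frames (36 17)
70 → fault, evict 36, frames (17 70)
36 → fault, evict 17, frames (70 36)
70 → hit
75 → fault, evict 36, frames (70 75)
Page faults: 11.

11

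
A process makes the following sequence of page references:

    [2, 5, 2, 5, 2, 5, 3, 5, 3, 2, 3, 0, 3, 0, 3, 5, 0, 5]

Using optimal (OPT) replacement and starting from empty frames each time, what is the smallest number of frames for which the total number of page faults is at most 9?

2

f=1: 18 faults
f=2: 6 faults
f=3: 4 faults
f=4: 4 faults
Smallest f with faults ≤ 9 is 2.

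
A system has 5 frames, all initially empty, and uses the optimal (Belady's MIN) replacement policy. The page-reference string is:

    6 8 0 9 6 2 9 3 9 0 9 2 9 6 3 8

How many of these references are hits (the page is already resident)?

9

6: miss, frames {6}
8: miss, frames {6,8}
0: miss, frames {6,8,0}
9: miss, frames {6,8,0,9}
6: hit
2: miss, frames {6,8,0,9,2}
9: hit
3: miss, evict 8, frames {6,0,9,2,3}
9: hit
0: hit
9: hit
2: hit
9: hit
6: hit
3: hit
8: miss, evict 3, frames {6,0,9,2,8}
Hits: 9.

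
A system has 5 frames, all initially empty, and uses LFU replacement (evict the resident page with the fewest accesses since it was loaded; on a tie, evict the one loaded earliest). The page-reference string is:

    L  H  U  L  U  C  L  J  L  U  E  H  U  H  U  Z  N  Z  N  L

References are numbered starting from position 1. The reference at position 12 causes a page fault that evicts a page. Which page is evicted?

pos 1: L -> miss, frames (L)
pos 2: H -> miss, frames (L H)
pos 3: U -> miss, frames (L H U)
pos 4: L -> hit
pos 5: U -> hit
pos 6: C -> miss, frames (L H U C)
pos 7: L -> hit
pos 8: J -> miss, frames (L H U C J)
pos 9: L -> hit
pos 10: U -> hit
pos 11: E -> miss, evict H, frames (L U C J E)
pos 12: H -> miss, evict C, frames (L U J E H)
At position 12, page C is evicted.

C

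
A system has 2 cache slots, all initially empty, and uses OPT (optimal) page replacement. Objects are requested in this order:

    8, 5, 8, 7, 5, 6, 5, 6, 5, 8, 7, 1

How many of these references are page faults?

7

8 → miss, frames (8)
5 → miss, frames (8 5)
8 → hit
7 → miss, evict 8, frames (5 7)
5 → hit
6 → miss, evict 7, frames (5 6)
5 → hit
6 → hit
5 → hit
8 → miss, evict 6, frames (5 8)
7 → miss, evict 8, frames (5 7)
1 → miss, evict 7, frames (5 1)
Page faults: 7.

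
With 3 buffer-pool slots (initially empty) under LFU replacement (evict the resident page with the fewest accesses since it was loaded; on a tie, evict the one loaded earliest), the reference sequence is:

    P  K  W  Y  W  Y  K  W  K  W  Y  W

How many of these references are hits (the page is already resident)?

8

P → miss, frames {P}
K → miss, frames {P,K}
W → miss, frames {P,K,W}
Y → miss, evict P, frames {K,W,Y}
W → hit
Y → hit
K → hit
W → hit
K → hit
W → hit
Y → hit
W → hit
Hits: 8.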